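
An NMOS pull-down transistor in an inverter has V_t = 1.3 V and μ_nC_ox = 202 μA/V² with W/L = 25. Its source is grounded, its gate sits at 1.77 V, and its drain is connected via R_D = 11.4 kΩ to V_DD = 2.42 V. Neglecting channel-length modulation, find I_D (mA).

V_GS = V_G = 1.77 V, so V_ov = 1.77 − 1.3 = 0.47 V.
k_n = μ_nC_ox · (W/L) = 5.05 mA/V².
Assume saturation: I_D = ½ k_n V_ov² = 0.5 × 5.05 × 0.47² = 0.558 mA, giving V_DS = V_DD − I_D R_D = 2.42 − 0.558 × 11.4 = -3.94 V.
But -3.94 V < V_ov = 0.47 V, so the device is actually in triode.
In triode I_D = k_n[V_ov V_DS − ½ V_DS²] and I_D = (V_DD − V_DS)/R_D. Equating: 28.8 V_DS² − 28.06 V_DS + 2.42 = 0, giving V_DS = 0.0956 V (the root below V_ov).
I_D = (2.42 − 0.0956) / 11.4 = 0.204 mA.

I_D = 0.204 mA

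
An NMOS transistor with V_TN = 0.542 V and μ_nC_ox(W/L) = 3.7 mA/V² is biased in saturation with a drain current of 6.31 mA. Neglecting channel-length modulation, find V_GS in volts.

In saturation I_D = ½ k_n (V_GS − V_TN)², so V_GS − V_TN = √(2 I_D / k_n) = √(2 × 6.31 / 3.7) = 1.85 V.
V_GS = 0.542 + 1.85 = 2.39 V.

V_GS = 2.39 V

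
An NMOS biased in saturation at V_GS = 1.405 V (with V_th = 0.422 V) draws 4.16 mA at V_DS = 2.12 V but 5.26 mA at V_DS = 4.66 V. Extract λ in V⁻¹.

With V_GS fixed, I_D ∝ (1 + λ V_DS) in saturation, so I_D2/I_D1 = (1 + λ V_DS2)/(1 + λ V_DS1).
5.26/4.16 = 1.264 = (1 + 4.66 λ)/(1 + 2.12 λ).
Solving: λ (I_D1 V_DS2 − I_D2 V_DS1) = I_D2 − I_D1, so λ = (5.26 − 4.16) / (4.16 × 4.66 − 5.26 × 2.12) = 1.1 / 8.23 = 0.134 V⁻¹.

λ = 0.134 V⁻¹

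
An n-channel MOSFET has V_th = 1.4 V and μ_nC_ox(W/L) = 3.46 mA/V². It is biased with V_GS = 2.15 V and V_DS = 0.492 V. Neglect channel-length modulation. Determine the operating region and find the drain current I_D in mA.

Triode; I_D = 0.858 mA

V_ov = V_GS − V_th = 2.15 − 1.4 = 0.75 V.
Since V_DS = 0.492 V < V_ov = 0.75 V, the device is in the triode region.
I_D = k_n [V_ov · V_DS − ½ V_DS²] = 3.46 × [0.75 × 0.492 − 0.5 × 0.492²] = 0.858 mA.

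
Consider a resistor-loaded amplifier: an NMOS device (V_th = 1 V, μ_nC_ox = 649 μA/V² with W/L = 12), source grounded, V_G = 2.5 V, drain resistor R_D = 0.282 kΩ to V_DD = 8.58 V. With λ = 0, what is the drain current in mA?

I_D = 8.76 mA

V_GS = V_G = 2.5 V, so V_ov = 2.5 − 1 = 1.5 V.
k_n = μ_nC_ox · (W/L) = 7.788 mA/V².
Assume saturation: I_D = ½ k_n V_ov² = 0.5 × 7.788 × 1.5² = 8.76 mA, giving V_DS = V_DD − I_D R_D = 8.58 − 8.76 × 0.282 = 6.11 V.
V_DS = 6.11 V ≥ V_ov = 1.5 V, confirming saturation.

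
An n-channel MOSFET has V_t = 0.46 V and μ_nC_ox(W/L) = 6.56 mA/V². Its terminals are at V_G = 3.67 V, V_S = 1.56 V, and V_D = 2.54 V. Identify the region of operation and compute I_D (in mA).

V_GS = V_G − V_S = 3.67 − 1.56 = 2.11 V; V_DS = V_D − V_S = 2.54 − 1.56 = 0.98 V.
V_ov = V_GS − V_t = 2.11 − 0.46 = 1.65 V.
Since V_DS = 0.98 V < V_ov = 1.65 V, the device is in the triode region.
I_D = k_n [V_ov · V_DS − ½ V_DS²] = 6.56 × [1.65 × 0.98 − 0.5 × 0.98²] = 7.46 mA.

Triode; I_D = 7.46 mA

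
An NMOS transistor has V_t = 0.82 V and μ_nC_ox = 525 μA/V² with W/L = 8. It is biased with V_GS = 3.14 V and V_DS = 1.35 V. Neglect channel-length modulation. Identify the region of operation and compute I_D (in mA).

k_n = μ_nC_ox · (W/L) = 4.2 mA/V².
V_ov = V_GS − V_t = 3.14 − 0.82 = 2.32 V.
Since V_DS = 1.35 V < V_ov = 2.32 V, the device is in the triode region.
I_D = k_n [V_ov · V_DS − ½ V_DS²] = 4.2 × [2.32 × 1.35 − 0.5 × 1.35²] = 9.33 mA.

Triode; I_D = 9.33 mA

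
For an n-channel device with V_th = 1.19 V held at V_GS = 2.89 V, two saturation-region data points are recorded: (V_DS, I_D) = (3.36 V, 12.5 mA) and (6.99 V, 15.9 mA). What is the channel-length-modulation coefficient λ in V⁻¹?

λ = 0.100 V⁻¹

With V_GS fixed, I_D ∝ (1 + λ V_DS) in saturation, so I_D2/I_D1 = (1 + λ V_DS2)/(1 + λ V_DS1).
15.9/12.5 = 1.272 = (1 + 6.99 λ)/(1 + 3.36 λ).
Solving: λ (I_D1 V_DS2 − I_D2 V_DS1) = I_D2 − I_D1, so λ = (15.9 − 12.5) / (12.5 × 6.99 − 15.9 × 3.36) = 3.4 / 34 = 0.1 V⁻¹.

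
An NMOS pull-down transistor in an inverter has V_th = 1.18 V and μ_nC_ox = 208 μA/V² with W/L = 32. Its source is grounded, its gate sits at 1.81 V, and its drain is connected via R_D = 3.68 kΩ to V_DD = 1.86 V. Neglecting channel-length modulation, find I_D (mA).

I_D = 0.472 mA

V_GS = V_G = 1.81 V, so V_ov = 1.81 − 1.18 = 0.63 V.
k_n = μ_nC_ox · (W/L) = 6.656 mA/V².
Assume saturation: I_D = ½ k_n V_ov² = 0.5 × 6.656 × 0.63² = 1.32 mA, giving V_DS = V_DD − I_D R_D = 1.86 − 1.32 × 3.68 = -3 V.
But -3 V < V_ov = 0.63 V, so the device is actually in triode.
In triode I_D = k_n[V_ov V_DS − ½ V_DS²] and I_D = (V_DD − V_DS)/R_D. Equating: 12.2 V_DS² − 16.43 V_DS + 1.86 = 0, giving V_DS = 0.125 V (the root below V_ov).
I_D = (1.86 − 0.125) / 3.68 = 0.472 mA.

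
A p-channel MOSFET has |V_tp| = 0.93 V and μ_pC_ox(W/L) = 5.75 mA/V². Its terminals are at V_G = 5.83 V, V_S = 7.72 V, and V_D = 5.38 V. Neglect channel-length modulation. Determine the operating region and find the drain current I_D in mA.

V_SG = V_S − V_G = 7.72 − 5.83 = 1.89 V; V_SD = V_S − V_D = 7.72 − 5.38 = 2.34 V.
V_ov = V_SG − |V_tp| = 1.89 − 0.93 = 0.96 V.
Since V_SD = 2.34 V ≥ V_ov = 0.96 V, the device is in saturation.
I_D = ½ k_p V_ov² = 0.5 × 5.75 × 0.96² = 2.65 mA.

Saturation; I_D = 2.65 mA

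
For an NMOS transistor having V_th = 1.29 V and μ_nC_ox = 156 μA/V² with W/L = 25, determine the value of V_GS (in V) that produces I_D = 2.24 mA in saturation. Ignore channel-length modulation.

V_GS = 2.36 V

k_n = μ_nC_ox · (W/L) = 3.9 mA/V².
In saturation I_D = ½ k_n (V_GS − V_th)², so V_GS − V_th = √(2 I_D / k_n) = √(2 × 2.24 / 3.9) = 1.07 V.
V_GS = 1.29 + 1.07 = 2.36 V.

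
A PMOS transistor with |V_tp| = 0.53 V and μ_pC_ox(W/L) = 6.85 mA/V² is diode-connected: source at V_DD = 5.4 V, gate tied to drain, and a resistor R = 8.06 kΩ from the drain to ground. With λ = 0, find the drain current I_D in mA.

With gate tied to drain, V_SG = V_SD ≥ V_SG − |V_tp|, so the device is in saturation.
KCL at the drain: ½ k_p (V_SG − |V_tp|)² = (V_DD − V_SG)/R.
Let x = V_SG − 0.53. Then 27.6 x² + x − 4.87 = 0, giving x = 0.402 V (positive root), so V_SG = 0.932 V.
I_D = (V_DD − V_SG)/R = (5.4 − 0.932) / 8.06 = 0.554 mA.

I_D = 0.554 mA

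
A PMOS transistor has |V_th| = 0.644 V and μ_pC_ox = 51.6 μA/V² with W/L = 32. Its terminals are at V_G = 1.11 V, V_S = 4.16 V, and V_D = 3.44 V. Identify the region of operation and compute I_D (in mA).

Triode; I_D = 2.43 mA

V_SG = V_S − V_G = 4.16 − 1.11 = 3.05 V; V_SD = V_S − V_D = 4.16 − 3.44 = 0.72 V.
k_p = μ_pC_ox · (W/L) = 1.651 mA/V².
V_ov = V_SG − |V_th| = 3.05 − 0.644 = 2.41 V.
Since V_SD = 0.72 V < V_ov = 2.41 V, the device is in the triode region.
I_D = k_p [V_ov · V_SD − ½ V_SD²] = 1.651 × [2.41 × 0.72 − 0.5 × 0.72²] = 2.43 mA.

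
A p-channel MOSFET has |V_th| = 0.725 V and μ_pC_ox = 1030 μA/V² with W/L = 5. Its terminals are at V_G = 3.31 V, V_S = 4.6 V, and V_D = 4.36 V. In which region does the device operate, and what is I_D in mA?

V_SG = V_S − V_G = 4.6 − 3.31 = 1.29 V; V_SD = V_S − V_D = 4.6 − 4.36 = 0.24 V.
k_p = μ_pC_ox · (W/L) = 5.15 mA/V².
V_ov = V_SG − |V_th| = 1.29 − 0.725 = 0.565 V.
Since V_SD = 0.24 V < V_ov = 0.565 V, the device is in the triode region.
I_D = k_p [V_ov · V_SD − ½ V_SD²] = 5.15 × [0.565 × 0.24 − 0.5 × 0.24²] = 0.55 mA.

Triode; I_D = 0.550 mA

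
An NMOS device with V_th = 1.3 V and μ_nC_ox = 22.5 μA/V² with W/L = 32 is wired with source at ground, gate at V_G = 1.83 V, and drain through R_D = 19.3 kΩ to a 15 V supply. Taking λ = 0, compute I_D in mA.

I_D = 0.101 mA

V_GS = V_G = 1.83 V, so V_ov = 1.83 − 1.3 = 0.53 V.
k_n = μ_nC_ox · (W/L) = 0.72 mA/V².
Assume saturation: I_D = ½ k_n V_ov² = 0.5 × 0.72 × 0.53² = 0.101 mA, giving V_DS = V_DD − I_D R_D = 15 − 0.101 × 19.3 = 13 V.
V_DS = 13 V ≥ V_ov = 0.53 V, confirming saturation.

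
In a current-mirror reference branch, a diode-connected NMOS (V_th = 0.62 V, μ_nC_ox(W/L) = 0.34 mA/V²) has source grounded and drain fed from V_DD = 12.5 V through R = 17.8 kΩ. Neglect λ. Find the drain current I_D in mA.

I_D = 0.565 mA

With gate tied to drain, V_GS = V_DS ≥ V_GS − V_th, so the device is in saturation.
KCL at the drain: ½ k_n (V_GS − V_th)² = (V_DD − V_GS)/R.
Let x = V_GS − 0.62. Then 3.03 x² + x − 11.88 = 0, giving x = 1.82 V (positive root), so V_GS = 2.44 V.
I_D = (V_DD − V_GS)/R = (12.5 − 2.44) / 17.8 = 0.565 mA.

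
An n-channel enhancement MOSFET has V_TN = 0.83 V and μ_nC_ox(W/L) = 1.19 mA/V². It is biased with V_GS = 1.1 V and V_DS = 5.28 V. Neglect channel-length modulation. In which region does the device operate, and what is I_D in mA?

Saturation; I_D = 0.0434 mA

V_ov = V_GS − V_TN = 1.1 − 0.83 = 0.27 V.
Since V_DS = 5.28 V ≥ V_ov = 0.27 V, the device is in saturation.
I_D = ½ k_n V_ov² = 0.5 × 1.19 × 0.27² = 0.0434 mA.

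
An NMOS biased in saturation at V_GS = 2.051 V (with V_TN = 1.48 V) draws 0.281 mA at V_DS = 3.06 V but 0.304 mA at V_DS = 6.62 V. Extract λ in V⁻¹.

λ = 0.0247 V⁻¹

With V_GS fixed, I_D ∝ (1 + λ V_DS) in saturation, so I_D2/I_D1 = (1 + λ V_DS2)/(1 + λ V_DS1).
0.304/0.281 = 1.082 = (1 + 6.62 λ)/(1 + 3.06 λ).
Solving: λ (I_D1 V_DS2 − I_D2 V_DS1) = I_D2 − I_D1, so λ = (0.304 − 0.281) / (0.281 × 6.62 − 0.304 × 3.06) = 0.023 / 0.93 = 0.0247 V⁻¹.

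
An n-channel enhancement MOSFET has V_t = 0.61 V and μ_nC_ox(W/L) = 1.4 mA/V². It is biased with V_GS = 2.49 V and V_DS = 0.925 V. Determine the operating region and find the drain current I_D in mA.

V_ov = V_GS − V_t = 2.49 − 0.61 = 1.88 V.
Since V_DS = 0.925 V < V_ov = 1.88 V, the device is in the triode region.
I_D = k_n [V_ov · V_DS − ½ V_DS²] = 1.4 × [1.88 × 0.925 − 0.5 × 0.925²] = 1.84 mA.

Triode; I_D = 1.84 mA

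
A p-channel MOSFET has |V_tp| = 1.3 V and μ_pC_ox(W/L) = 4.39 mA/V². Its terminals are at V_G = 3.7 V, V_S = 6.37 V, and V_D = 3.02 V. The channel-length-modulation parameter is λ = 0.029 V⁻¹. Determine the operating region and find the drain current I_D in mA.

V_SG = V_S − V_G = 6.37 − 3.7 = 2.67 V; V_SD = V_S − V_D = 6.37 − 3.02 = 3.35 V.
V_ov = V_SG − |V_tp| = 2.67 − 1.3 = 1.37 V.
Since V_SD = 3.35 V ≥ V_ov = 1.37 V, the device is in saturation.
I_D = ½ k_p V_ov² (1 + λ V_SD) = 0.5 × 4.39 × 1.37² × (1 + 0.029 × 3.35) = 4.52 mA.

Saturation; I_D = 4.52 mA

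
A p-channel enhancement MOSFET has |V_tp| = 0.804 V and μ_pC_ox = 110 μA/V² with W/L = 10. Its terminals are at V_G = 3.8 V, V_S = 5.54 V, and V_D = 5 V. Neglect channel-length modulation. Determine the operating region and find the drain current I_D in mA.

Triode; I_D = 0.396 mA

V_SG = V_S − V_G = 5.54 − 3.8 = 1.74 V; V_SD = V_S − V_D = 5.54 − 5 = 0.54 V.
k_p = μ_pC_ox · (W/L) = 1.1 mA/V².
V_ov = V_SG − |V_tp| = 1.74 − 0.804 = 0.936 V.
Since V_SD = 0.54 V < V_ov = 0.936 V, the device is in the triode region.
I_D = k_p [V_ov · V_SD − ½ V_SD²] = 1.1 × [0.936 × 0.54 − 0.5 × 0.54²] = 0.396 mA.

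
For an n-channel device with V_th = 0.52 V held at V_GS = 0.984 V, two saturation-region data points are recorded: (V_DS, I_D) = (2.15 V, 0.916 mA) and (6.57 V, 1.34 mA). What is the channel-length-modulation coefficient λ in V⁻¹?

λ = 0.135 V⁻¹

With V_GS fixed, I_D ∝ (1 + λ V_DS) in saturation, so I_D2/I_D1 = (1 + λ V_DS2)/(1 + λ V_DS1).
1.34/0.916 = 1.463 = (1 + 6.57 λ)/(1 + 2.15 λ).
Solving: λ (I_D1 V_DS2 − I_D2 V_DS1) = I_D2 − I_D1, so λ = (1.34 − 0.916) / (0.916 × 6.57 − 1.34 × 2.15) = 0.424 / 3.14 = 0.135 V⁻¹.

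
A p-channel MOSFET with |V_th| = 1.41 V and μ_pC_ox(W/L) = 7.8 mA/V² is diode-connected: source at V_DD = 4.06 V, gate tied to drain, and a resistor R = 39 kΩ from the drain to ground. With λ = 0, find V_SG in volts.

V_SG = 1.54 V

With gate tied to drain, V_SG = V_SD ≥ V_SG − |V_th|, so the device is in saturation.
KCL at the drain: ½ k_p (V_SG − |V_th|)² = (V_DD − V_SG)/R.
Let x = V_SG − 1.41. Then 152 x² + x − 2.65 = 0, giving x = 0.129 V (positive root), so V_SG = 1.54 V.
I_D = (V_DD − V_SG)/R = (4.06 − 1.54) / 39 = 0.0646 mA.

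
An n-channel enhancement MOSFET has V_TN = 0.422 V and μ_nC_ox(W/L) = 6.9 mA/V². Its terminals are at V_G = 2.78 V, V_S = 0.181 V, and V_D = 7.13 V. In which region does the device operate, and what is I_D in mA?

Saturation; I_D = 16.4 mA

V_GS = V_G − V_S = 2.78 − 0.181 = 2.6 V; V_DS = V_D − V_S = 7.13 − 0.181 = 6.95 V.
V_ov = V_GS − V_TN = 2.6 − 0.422 = 2.18 V.
Since V_DS = 6.95 V ≥ V_ov = 2.18 V, the device is in saturation.
I_D = ½ k_n V_ov² = 0.5 × 6.9 × 2.18² = 16.4 mA.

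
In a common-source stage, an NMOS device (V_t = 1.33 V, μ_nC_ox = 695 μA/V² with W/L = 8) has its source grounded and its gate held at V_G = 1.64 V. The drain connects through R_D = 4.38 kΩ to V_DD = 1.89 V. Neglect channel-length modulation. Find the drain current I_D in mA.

V_GS = V_G = 1.64 V, so V_ov = 1.64 − 1.33 = 0.31 V.
k_n = μ_nC_ox · (W/L) = 5.56 mA/V².
Assume saturation: I_D = ½ k_n V_ov² = 0.5 × 5.56 × 0.31² = 0.267 mA, giving V_DS = V_DD − I_D R_D = 1.89 − 0.267 × 4.38 = 0.72 V.
V_DS = 0.72 V ≥ V_ov = 0.31 V, confirming saturation.

I_D = 0.267 mA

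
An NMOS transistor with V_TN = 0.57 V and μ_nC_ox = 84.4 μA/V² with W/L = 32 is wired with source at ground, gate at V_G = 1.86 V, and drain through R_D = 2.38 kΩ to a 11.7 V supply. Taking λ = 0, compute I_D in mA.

V_GS = V_G = 1.86 V, so V_ov = 1.86 − 0.57 = 1.29 V.
k_n = μ_nC_ox · (W/L) = 2.701 mA/V².
Assume saturation: I_D = ½ k_n V_ov² = 0.5 × 2.701 × 1.29² = 2.25 mA, giving V_DS = V_DD − I_D R_D = 11.7 − 2.25 × 2.38 = 6.35 V.
V_DS = 6.35 V ≥ V_ov = 1.29 V, confirming saturation.

I_D = 2.25 mA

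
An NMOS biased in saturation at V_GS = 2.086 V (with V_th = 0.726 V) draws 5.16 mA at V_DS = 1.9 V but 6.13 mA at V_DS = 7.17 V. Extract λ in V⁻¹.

λ = 0.0383 V⁻¹

With V_GS fixed, I_D ∝ (1 + λ V_DS) in saturation, so I_D2/I_D1 = (1 + λ V_DS2)/(1 + λ V_DS1).
6.13/5.16 = 1.188 = (1 + 7.17 λ)/(1 + 1.9 λ).
Solving: λ (I_D1 V_DS2 − I_D2 V_DS1) = I_D2 − I_D1, so λ = (6.13 − 5.16) / (5.16 × 7.17 − 6.13 × 1.9) = 0.97 / 25.4 = 0.0383 V⁻¹.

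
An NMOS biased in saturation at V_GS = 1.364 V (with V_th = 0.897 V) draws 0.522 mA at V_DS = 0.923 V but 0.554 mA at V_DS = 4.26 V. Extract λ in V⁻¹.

λ = 0.0187 V⁻¹

With V_GS fixed, I_D ∝ (1 + λ V_DS) in saturation, so I_D2/I_D1 = (1 + λ V_DS2)/(1 + λ V_DS1).
0.554/0.522 = 1.061 = (1 + 4.26 λ)/(1 + 0.923 λ).
Solving: λ (I_D1 V_DS2 − I_D2 V_DS1) = I_D2 − I_D1, so λ = (0.554 − 0.522) / (0.522 × 4.26 − 0.554 × 0.923) = 0.032 / 1.71 = 0.0187 V⁻¹.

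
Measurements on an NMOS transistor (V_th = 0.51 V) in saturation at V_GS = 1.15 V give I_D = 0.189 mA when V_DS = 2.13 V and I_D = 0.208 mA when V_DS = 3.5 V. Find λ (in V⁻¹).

With V_GS fixed, I_D ∝ (1 + λ V_DS) in saturation, so I_D2/I_D1 = (1 + λ V_DS2)/(1 + λ V_DS1).
0.208/0.189 = 1.101 = (1 + 3.5 λ)/(1 + 2.13 λ).
Solving: λ (I_D1 V_DS2 − I_D2 V_DS1) = I_D2 − I_D1, so λ = (0.208 − 0.189) / (0.189 × 3.5 − 0.208 × 2.13) = 0.019 / 0.218 = 0.087 V⁻¹.

λ = 0.0870 V⁻¹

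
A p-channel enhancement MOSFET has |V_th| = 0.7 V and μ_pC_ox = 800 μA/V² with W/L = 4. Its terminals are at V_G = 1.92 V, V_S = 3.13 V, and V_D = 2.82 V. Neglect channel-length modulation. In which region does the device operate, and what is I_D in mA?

V_SG = V_S − V_G = 3.13 − 1.92 = 1.21 V; V_SD = V_S − V_D = 3.13 − 2.82 = 0.31 V.
k_p = μ_pC_ox · (W/L) = 3.2 mA/V².
V_ov = V_SG − |V_th| = 1.21 − 0.7 = 0.51 V.
Since V_SD = 0.31 V < V_ov = 0.51 V, the device is in the triode region.
I_D = k_p [V_ov · V_SD − ½ V_SD²] = 3.2 × [0.51 × 0.31 − 0.5 × 0.31²] = 0.352 mA.

Triode; I_D = 0.352 mA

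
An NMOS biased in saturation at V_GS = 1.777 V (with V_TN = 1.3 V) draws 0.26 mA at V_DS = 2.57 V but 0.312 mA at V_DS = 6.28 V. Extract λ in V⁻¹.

With V_GS fixed, I_D ∝ (1 + λ V_DS) in saturation, so I_D2/I_D1 = (1 + λ V_DS2)/(1 + λ V_DS1).
0.312/0.26 = 1.2 = (1 + 6.28 λ)/(1 + 2.57 λ).
Solving: λ (I_D1 V_DS2 − I_D2 V_DS1) = I_D2 − I_D1, so λ = (0.312 − 0.26) / (0.26 × 6.28 − 0.312 × 2.57) = 0.052 / 0.831 = 0.0626 V⁻¹.

λ = 0.0626 V⁻¹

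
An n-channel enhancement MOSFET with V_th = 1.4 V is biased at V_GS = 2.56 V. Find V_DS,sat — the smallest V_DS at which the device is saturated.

The boundary between triode and saturation is V_DS = V_GS − V_th = V_ov.
V_ov = 2.56 − 1.4 = 1.16 V.

V_DS,sat = 1.16 V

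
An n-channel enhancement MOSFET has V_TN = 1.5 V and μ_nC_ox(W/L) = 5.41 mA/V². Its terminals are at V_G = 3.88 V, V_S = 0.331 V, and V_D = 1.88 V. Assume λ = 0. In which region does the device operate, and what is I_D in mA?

Triode; I_D = 10.7 mA

V_GS = V_G − V_S = 3.88 − 0.331 = 3.55 V; V_DS = V_D − V_S = 1.88 − 0.331 = 1.55 V.
V_ov = V_GS − V_TN = 3.55 − 1.5 = 2.05 V.
Since V_DS = 1.55 V < V_ov = 2.05 V, the device is in the triode region.
I_D = k_n [V_ov · V_DS − ½ V_DS²] = 5.41 × [2.05 × 1.55 − 0.5 × 1.55²] = 10.7 mA.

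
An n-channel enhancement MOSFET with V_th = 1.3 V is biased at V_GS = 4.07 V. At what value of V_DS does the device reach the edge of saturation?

The boundary between triode and saturation is V_DS = V_GS − V_th = V_ov.
V_ov = 4.07 − 1.3 = 2.77 V.

V_DS,sat = 2.77 V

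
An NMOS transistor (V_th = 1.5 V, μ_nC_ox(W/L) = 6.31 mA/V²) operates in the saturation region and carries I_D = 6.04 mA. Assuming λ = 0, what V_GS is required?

In saturation I_D = ½ k_n (V_GS − V_th)², so V_GS − V_th = √(2 I_D / k_n) = √(2 × 6.04 / 6.31) = 1.38 V.
V_GS = 1.5 + 1.38 = 2.88 V.

V_GS = 2.88 V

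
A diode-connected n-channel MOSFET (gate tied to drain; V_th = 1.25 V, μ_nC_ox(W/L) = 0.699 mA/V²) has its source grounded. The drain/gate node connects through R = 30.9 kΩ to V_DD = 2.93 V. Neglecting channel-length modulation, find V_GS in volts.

With gate tied to drain, V_GS = V_DS ≥ V_GS − V_th, so the device is in saturation.
KCL at the drain: ½ k_n (V_GS − V_th)² = (V_DD − V_GS)/R.
Let x = V_GS − 1.25. Then 10.8 x² + x − 1.68 = 0, giving x = 0.351 V (positive root), so V_GS = 1.6 V.
I_D = (V_DD − V_GS)/R = (2.93 − 1.6) / 30.9 = 0.043 mA.

V_GS = 1.60 V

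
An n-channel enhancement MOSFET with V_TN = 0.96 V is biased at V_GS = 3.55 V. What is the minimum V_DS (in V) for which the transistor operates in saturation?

V_DS,sat = 2.59 V

The boundary between triode and saturation is V_DS = V_GS − V_TN = V_ov.
V_ov = 3.55 − 0.96 = 2.59 V.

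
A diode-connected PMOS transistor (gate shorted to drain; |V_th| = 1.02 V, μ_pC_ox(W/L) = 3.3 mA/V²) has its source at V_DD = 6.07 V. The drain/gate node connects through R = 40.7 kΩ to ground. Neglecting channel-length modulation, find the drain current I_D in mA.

With gate tied to drain, V_SG = V_SD ≥ V_SG − |V_th|, so the device is in saturation.
KCL at the drain: ½ k_p (V_SG − |V_th|)² = (V_DD − V_SG)/R.
Let x = V_SG − 1.02. Then 67.2 x² + x − 5.05 = 0, giving x = 0.267 V (positive root), so V_SG = 1.29 V.
I_D = (V_DD − V_SG)/R = (6.07 − 1.29) / 40.7 = 0.118 mA.

I_D = 0.118 mA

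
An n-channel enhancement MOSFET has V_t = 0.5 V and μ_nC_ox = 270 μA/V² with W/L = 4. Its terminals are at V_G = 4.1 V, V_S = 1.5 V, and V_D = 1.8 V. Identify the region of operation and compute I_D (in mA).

V_GS = V_G − V_S = 4.1 − 1.5 = 2.6 V; V_DS = V_D − V_S = 1.8 − 1.5 = 0.3 V.
k_n = μ_nC_ox · (W/L) = 1.08 mA/V².
V_ov = V_GS − V_t = 2.6 − 0.5 = 2.1 V.
Since V_DS = 0.3 V < V_ov = 2.1 V, the device is in the triode region.
I_D = k_n [V_ov · V_DS − ½ V_DS²] = 1.08 × [2.1 × 0.3 − 0.5 × 0.3²] = 0.632 mA.

Triode; I_D = 0.632 mA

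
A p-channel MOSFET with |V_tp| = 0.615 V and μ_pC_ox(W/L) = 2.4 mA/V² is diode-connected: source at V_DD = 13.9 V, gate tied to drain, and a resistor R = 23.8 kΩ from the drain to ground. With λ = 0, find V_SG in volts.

With gate tied to drain, V_SG = V_SD ≥ V_SG − |V_tp|, so the device is in saturation.
KCL at the drain: ½ k_p (V_SG − |V_tp|)² = (V_DD − V_SG)/R.
Let x = V_SG − 0.615. Then 28.6 x² + x − 13.29 = 0, giving x = 0.665 V (positive root), so V_SG = 1.28 V.
I_D = (V_DD − V_SG)/R = (13.9 − 1.28) / 23.8 = 0.53 mA.

V_SG = 1.28 V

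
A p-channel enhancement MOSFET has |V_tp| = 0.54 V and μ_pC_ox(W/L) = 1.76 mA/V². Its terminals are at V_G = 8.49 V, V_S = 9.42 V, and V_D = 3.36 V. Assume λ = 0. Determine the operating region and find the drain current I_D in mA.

Saturation; I_D = 0.134 mA

V_SG = V_S − V_G = 9.42 − 8.49 = 0.93 V; V_SD = V_S − V_D = 9.42 − 3.36 = 6.06 V.
V_ov = V_SG − |V_tp| = 0.93 − 0.54 = 0.39 V.
Since V_SD = 6.06 V ≥ V_ov = 0.39 V, the device is in saturation.
I_D = ½ k_p V_ov² = 0.5 × 1.76 × 0.39² = 0.134 mA.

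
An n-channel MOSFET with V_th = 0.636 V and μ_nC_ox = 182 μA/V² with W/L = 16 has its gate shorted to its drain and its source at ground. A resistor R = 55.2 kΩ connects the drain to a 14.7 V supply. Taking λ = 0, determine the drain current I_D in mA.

I_D = 0.247 mA

With gate tied to drain, V_GS = V_DS ≥ V_GS − V_th, so the device is in saturation.
k_n = μ_nC_ox · (W/L) = 2.912 mA/V².
KCL at the drain: ½ k_n (V_GS − V_th)² = (V_DD − V_GS)/R.
Let x = V_GS − 0.636. Then 80.4 x² + x − 14.06 = 0, giving x = 0.412 V (positive root), so V_GS = 1.05 V.
I_D = (V_DD − V_GS)/R = (14.7 − 1.05) / 55.2 = 0.247 mA.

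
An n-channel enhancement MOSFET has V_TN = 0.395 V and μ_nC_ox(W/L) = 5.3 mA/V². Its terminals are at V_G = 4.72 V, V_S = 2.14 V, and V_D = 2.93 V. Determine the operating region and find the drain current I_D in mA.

V_GS = V_G − V_S = 4.72 − 2.14 = 2.58 V; V_DS = V_D − V_S = 2.93 − 2.14 = 0.79 V.
V_ov = V_GS − V_TN = 2.58 − 0.395 = 2.18 V.
Since V_DS = 0.79 V < V_ov = 2.18 V, the device is in the triode region.
I_D = k_n [V_ov · V_DS − ½ V_DS²] = 5.3 × [2.18 × 0.79 − 0.5 × 0.79²] = 7.49 mA.

Triode; I_D = 7.49 mA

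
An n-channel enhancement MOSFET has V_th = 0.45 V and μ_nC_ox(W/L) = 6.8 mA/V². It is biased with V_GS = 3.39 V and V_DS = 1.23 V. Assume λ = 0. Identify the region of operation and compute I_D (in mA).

Triode; I_D = 19.4 mA

V_ov = V_GS − V_th = 3.39 − 0.45 = 2.94 V.
Since V_DS = 1.23 V < V_ov = 2.94 V, the device is in the triode region.
I_D = k_n [V_ov · V_DS − ½ V_DS²] = 6.8 × [2.94 × 1.23 − 0.5 × 1.23²] = 19.4 mA.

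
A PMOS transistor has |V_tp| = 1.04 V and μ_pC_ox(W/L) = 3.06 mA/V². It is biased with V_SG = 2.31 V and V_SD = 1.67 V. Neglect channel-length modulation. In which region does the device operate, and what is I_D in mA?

Saturation; I_D = 2.47 mA

V_ov = V_SG − |V_tp| = 2.31 − 1.04 = 1.27 V.
Since V_SD = 1.67 V ≥ V_ov = 1.27 V, the device is in saturation.
I_D = ½ k_p V_ov² = 0.5 × 3.06 × 1.27² = 2.47 mA.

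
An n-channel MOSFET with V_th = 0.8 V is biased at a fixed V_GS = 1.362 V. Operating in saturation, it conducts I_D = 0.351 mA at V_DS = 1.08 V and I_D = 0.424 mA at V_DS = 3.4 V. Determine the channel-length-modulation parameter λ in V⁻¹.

With V_GS fixed, I_D ∝ (1 + λ V_DS) in saturation, so I_D2/I_D1 = (1 + λ V_DS2)/(1 + λ V_DS1).
0.424/0.351 = 1.208 = (1 + 3.4 λ)/(1 + 1.08 λ).
Solving: λ (I_D1 V_DS2 − I_D2 V_DS1) = I_D2 − I_D1, so λ = (0.424 − 0.351) / (0.351 × 3.4 − 0.424 × 1.08) = 0.073 / 0.735 = 0.0993 V⁻¹.

λ = 0.0993 V⁻¹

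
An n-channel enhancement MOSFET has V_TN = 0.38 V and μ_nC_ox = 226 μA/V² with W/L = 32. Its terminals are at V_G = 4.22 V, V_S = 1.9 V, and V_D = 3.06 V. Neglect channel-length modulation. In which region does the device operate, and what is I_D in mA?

V_GS = V_G − V_S = 4.22 − 1.9 = 2.32 V; V_DS = V_D − V_S = 3.06 − 1.9 = 1.16 V.
k_n = μ_nC_ox · (W/L) = 7.232 mA/V².
V_ov = V_GS − V_TN = 2.32 − 0.38 = 1.94 V.
Since V_DS = 1.16 V < V_ov = 1.94 V, the device is in the triode region.
I_D = k_n [V_ov · V_DS − ½ V_DS²] = 7.232 × [1.94 × 1.16 − 0.5 × 1.16²] = 11.4 mA.

Triode; I_D = 11.4 mA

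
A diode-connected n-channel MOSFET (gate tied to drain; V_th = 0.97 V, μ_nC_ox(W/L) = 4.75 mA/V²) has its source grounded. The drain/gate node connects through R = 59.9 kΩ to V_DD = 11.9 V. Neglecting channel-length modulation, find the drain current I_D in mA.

With gate tied to drain, V_GS = V_DS ≥ V_GS − V_th, so the device is in saturation.
KCL at the drain: ½ k_n (V_GS − V_th)² = (V_DD − V_GS)/R.
Let x = V_GS − 0.97. Then 142 x² + x − 10.93 = 0, giving x = 0.274 V (positive root), so V_GS = 1.24 V.
I_D = (V_DD − V_GS)/R = (11.9 − 1.24) / 59.9 = 0.178 mA.

I_D = 0.178 mA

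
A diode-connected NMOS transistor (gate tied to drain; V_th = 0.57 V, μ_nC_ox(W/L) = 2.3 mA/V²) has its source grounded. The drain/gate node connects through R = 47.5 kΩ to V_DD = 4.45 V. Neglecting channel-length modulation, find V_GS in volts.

V_GS = 0.828 V

With gate tied to drain, V_GS = V_DS ≥ V_GS − V_th, so the device is in saturation.
KCL at the drain: ½ k_n (V_GS − V_th)² = (V_DD − V_GS)/R.
Let x = V_GS − 0.57. Then 54.6 x² + x − 3.88 = 0, giving x = 0.258 V (positive root), so V_GS = 0.828 V.
I_D = (V_DD − V_GS)/R = (4.45 − 0.828) / 47.5 = 0.0763 mA.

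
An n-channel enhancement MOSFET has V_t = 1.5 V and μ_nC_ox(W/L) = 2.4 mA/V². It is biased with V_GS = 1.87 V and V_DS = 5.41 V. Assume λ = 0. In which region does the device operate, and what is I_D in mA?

Saturation; I_D = 0.164 mA

V_ov = V_GS − V_t = 1.87 − 1.5 = 0.37 V.
Since V_DS = 5.41 V ≥ V_ov = 0.37 V, the device is in saturation.
I_D = ½ k_n V_ov² = 0.5 × 2.4 × 0.37² = 0.164 mA.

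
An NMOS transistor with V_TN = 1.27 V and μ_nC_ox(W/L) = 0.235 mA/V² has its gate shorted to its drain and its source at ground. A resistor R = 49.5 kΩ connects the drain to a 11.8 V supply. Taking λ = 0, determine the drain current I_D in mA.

With gate tied to drain, V_GS = V_DS ≥ V_GS − V_TN, so the device is in saturation.
KCL at the drain: ½ k_n (V_GS − V_TN)² = (V_DD − V_GS)/R.
Let x = V_GS − 1.27. Then 5.82 x² + x − 10.53 = 0, giving x = 1.26 V (positive root), so V_GS = 2.53 V.
I_D = (V_DD − V_GS)/R = (11.8 − 2.53) / 49.5 = 0.187 mA.

I_D = 0.187 mA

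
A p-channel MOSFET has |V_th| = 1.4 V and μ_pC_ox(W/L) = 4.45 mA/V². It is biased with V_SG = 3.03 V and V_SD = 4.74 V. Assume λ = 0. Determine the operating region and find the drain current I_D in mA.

Saturation; I_D = 5.91 mA

V_ov = V_SG − |V_th| = 3.03 − 1.4 = 1.63 V.
Since V_SD = 4.74 V ≥ V_ov = 1.63 V, the device is in saturation.
I_D = ½ k_p V_ov² = 0.5 × 4.45 × 1.63² = 5.91 mA.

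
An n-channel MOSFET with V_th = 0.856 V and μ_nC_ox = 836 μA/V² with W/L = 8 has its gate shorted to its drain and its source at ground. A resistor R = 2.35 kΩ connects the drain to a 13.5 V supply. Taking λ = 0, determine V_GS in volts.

V_GS = 2.06 V

With gate tied to drain, V_GS = V_DS ≥ V_GS − V_th, so the device is in saturation.
k_n = μ_nC_ox · (W/L) = 6.688 mA/V².
KCL at the drain: ½ k_n (V_GS − V_th)² = (V_DD − V_GS)/R.
Let x = V_GS − 0.856. Then 7.86 x² + x − 12.64 = 0, giving x = 1.21 V (positive root), so V_GS = 2.06 V.
I_D = (V_DD − V_GS)/R = (13.5 − 2.06) / 2.35 = 4.87 mA.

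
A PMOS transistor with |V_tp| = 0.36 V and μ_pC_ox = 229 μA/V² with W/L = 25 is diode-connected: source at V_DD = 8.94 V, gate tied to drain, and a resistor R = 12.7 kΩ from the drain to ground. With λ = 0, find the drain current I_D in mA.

I_D = 0.638 mA

With gate tied to drain, V_SG = V_SD ≥ V_SG − |V_tp|, so the device is in saturation.
k_p = μ_pC_ox · (W/L) = 5.725 mA/V².
KCL at the drain: ½ k_p (V_SG − |V_tp|)² = (V_DD − V_SG)/R.
Let x = V_SG − 0.36. Then 36.4 x² + x − 8.58 = 0, giving x = 0.472 V (positive root), so V_SG = 0.832 V.
I_D = (V_DD − V_SG)/R = (8.94 − 0.832) / 12.7 = 0.638 mA.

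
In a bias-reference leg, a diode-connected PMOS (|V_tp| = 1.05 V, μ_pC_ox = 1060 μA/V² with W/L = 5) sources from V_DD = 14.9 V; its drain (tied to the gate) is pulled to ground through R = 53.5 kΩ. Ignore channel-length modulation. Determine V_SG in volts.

V_SG = 1.36 V

With gate tied to drain, V_SG = V_SD ≥ V_SG − |V_tp|, so the device is in saturation.
k_p = μ_pC_ox · (W/L) = 5.3 mA/V².
KCL at the drain: ½ k_p (V_SG − |V_tp|)² = (V_DD − V_SG)/R.
Let x = V_SG − 1.05. Then 142 x² + x − 13.85 = 0, giving x = 0.309 V (positive root), so V_SG = 1.36 V.
I_D = (V_DD − V_SG)/R = (14.9 − 1.36) / 53.5 = 0.253 mA.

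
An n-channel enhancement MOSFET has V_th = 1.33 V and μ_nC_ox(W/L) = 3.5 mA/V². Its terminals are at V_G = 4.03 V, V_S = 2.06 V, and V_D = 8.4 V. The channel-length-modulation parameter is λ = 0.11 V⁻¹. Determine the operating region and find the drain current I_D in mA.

Saturation; I_D = 1.22 mA

V_GS = V_G − V_S = 4.03 − 2.06 = 1.97 V; V_DS = V_D − V_S = 8.4 − 2.06 = 6.34 V.
V_ov = V_GS − V_th = 1.97 − 1.33 = 0.64 V.
Since V_DS = 6.34 V ≥ V_ov = 0.64 V, the device is in saturation.
I_D = ½ k_n V_ov² (1 + λ V_DS) = 0.5 × 3.5 × 0.64² × (1 + 0.11 × 6.34) = 1.22 mA.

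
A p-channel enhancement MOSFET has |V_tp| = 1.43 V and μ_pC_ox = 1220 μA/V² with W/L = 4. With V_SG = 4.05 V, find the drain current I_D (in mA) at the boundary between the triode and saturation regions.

At the boundary V_SD = V_ov = V_SG − |V_tp| = 4.05 − 1.43 = 2.62 V.
k_p = μ_pC_ox · (W/L) = 4.88 mA/V².
I_D = ½ k_p V_ov² = 0.5 × 4.88 × 2.62² = 16.7 mA.

I_D = 16.7 mA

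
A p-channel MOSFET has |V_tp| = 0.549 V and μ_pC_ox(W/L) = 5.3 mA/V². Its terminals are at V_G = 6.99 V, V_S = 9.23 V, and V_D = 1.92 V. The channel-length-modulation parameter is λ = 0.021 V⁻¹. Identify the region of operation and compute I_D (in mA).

Saturation; I_D = 8.74 mA

V_SG = V_S − V_G = 9.23 − 6.99 = 2.24 V; V_SD = V_S − V_D = 9.23 − 1.92 = 7.31 V.
V_ov = V_SG − |V_tp| = 2.24 − 0.549 = 1.69 V.
Since V_SD = 7.31 V ≥ V_ov = 1.69 V, the device is in saturation.
I_D = ½ k_p V_ov² (1 + λ V_SD) = 0.5 × 5.3 × 1.69² × (1 + 0.021 × 7.31) = 8.74 mA.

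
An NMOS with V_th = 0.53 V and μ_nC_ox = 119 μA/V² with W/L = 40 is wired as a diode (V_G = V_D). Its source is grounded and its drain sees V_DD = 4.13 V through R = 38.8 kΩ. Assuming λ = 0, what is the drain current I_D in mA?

I_D = 0.0878 mA

With gate tied to drain, V_GS = V_DS ≥ V_GS − V_th, so the device is in saturation.
k_n = μ_nC_ox · (W/L) = 4.76 mA/V².
KCL at the drain: ½ k_n (V_GS − V_th)² = (V_DD − V_GS)/R.
Let x = V_GS − 0.53. Then 92.3 x² + x − 3.6 = 0, giving x = 0.192 V (positive root), so V_GS = 0.722 V.
I_D = (V_DD − V_GS)/R = (4.13 − 0.722) / 38.8 = 0.0878 mA.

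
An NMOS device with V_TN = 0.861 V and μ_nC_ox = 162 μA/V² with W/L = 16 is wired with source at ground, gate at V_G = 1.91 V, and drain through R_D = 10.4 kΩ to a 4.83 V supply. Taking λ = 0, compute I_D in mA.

V_GS = V_G = 1.91 V, so V_ov = 1.91 − 0.861 = 1.05 V.
k_n = μ_nC_ox · (W/L) = 2.592 mA/V².
Assume saturation: I_D = ½ k_n V_ov² = 0.5 × 2.592 × 1.05² = 1.43 mA, giving V_DS = V_DD − I_D R_D = 4.83 − 1.43 × 10.4 = -10 V.
But -10 V < V_ov = 1.05 V, so the device is actually in triode.
In triode I_D = k_n[V_ov V_DS − ½ V_DS²] and I_D = (V_DD − V_DS)/R_D. Equating: 13.5 V_DS² − 29.28 V_DS + 4.83 = 0, giving V_DS = 0.18 V (the root below V_ov).
I_D = (4.83 − 0.18) / 10.4 = 0.447 mA.

I_D = 0.447 mA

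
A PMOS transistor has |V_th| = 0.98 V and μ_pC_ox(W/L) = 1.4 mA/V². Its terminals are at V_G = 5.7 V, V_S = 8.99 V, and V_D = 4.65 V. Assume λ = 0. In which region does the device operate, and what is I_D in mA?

V_SG = V_S − V_G = 8.99 − 5.7 = 3.29 V; V_SD = V_S − V_D = 8.99 − 4.65 = 4.34 V.
V_ov = V_SG − |V_th| = 3.29 − 0.98 = 2.31 V.
Since V_SD = 4.34 V ≥ V_ov = 2.31 V, the device is in saturation.
I_D = ½ k_p V_ov² = 0.5 × 1.4 × 2.31² = 3.74 mA.

Saturation; I_D = 3.74 mA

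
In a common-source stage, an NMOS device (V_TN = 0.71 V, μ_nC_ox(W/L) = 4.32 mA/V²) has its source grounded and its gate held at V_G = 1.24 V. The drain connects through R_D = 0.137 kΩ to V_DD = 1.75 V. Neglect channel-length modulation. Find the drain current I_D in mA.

V_GS = V_G = 1.24 V, so V_ov = 1.24 − 0.71 = 0.53 V.
Assume saturation: I_D = ½ k_n V_ov² = 0.5 × 4.32 × 0.53² = 0.607 mA, giving V_DS = V_DD − I_D R_D = 1.75 − 0.607 × 0.137 = 1.67 V.
V_DS = 1.67 V ≥ V_ov = 0.53 V, confirming saturation.

I_D = 0.607 mA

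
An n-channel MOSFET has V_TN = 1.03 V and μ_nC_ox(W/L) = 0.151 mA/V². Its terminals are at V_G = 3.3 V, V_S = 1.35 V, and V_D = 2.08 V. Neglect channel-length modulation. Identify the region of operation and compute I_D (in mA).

V_GS = V_G − V_S = 3.3 − 1.35 = 1.95 V; V_DS = V_D − V_S = 2.08 − 1.35 = 0.73 V.
V_ov = V_GS − V_TN = 1.95 − 1.03 = 0.92 V.
Since V_DS = 0.73 V < V_ov = 0.92 V, the device is in the triode region.
I_D = k_n [V_ov · V_DS − ½ V_DS²] = 0.151 × [0.92 × 0.73 − 0.5 × 0.73²] = 0.0612 mA.

Triode; I_D = 0.0612 mA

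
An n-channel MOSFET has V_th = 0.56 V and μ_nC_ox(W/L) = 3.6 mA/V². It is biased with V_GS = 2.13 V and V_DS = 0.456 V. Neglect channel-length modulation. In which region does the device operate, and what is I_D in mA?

Triode; I_D = 2.20 mA

V_ov = V_GS − V_th = 2.13 − 0.56 = 1.57 V.
Since V_DS = 0.456 V < V_ov = 1.57 V, the device is in the triode region.
I_D = k_n [V_ov · V_DS − ½ V_DS²] = 3.6 × [1.57 × 0.456 − 0.5 × 0.456²] = 2.2 mA.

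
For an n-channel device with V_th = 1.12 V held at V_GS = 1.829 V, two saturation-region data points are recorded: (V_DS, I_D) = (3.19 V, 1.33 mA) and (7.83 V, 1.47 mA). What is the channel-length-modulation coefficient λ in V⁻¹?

λ = 0.0245 V⁻¹

With V_GS fixed, I_D ∝ (1 + λ V_DS) in saturation, so I_D2/I_D1 = (1 + λ V_DS2)/(1 + λ V_DS1).
1.47/1.33 = 1.105 = (1 + 7.83 λ)/(1 + 3.19 λ).
Solving: λ (I_D1 V_DS2 − I_D2 V_DS1) = I_D2 − I_D1, so λ = (1.47 − 1.33) / (1.33 × 7.83 − 1.47 × 3.19) = 0.14 / 5.72 = 0.0245 V⁻¹.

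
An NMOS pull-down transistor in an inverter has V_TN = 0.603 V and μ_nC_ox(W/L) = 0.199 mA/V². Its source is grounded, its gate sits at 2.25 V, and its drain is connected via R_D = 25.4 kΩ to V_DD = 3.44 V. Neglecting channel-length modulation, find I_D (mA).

I_D = 0.119 mA

V_GS = V_G = 2.25 V, so V_ov = 2.25 − 0.603 = 1.65 V.
Assume saturation: I_D = ½ k_n V_ov² = 0.5 × 0.199 × 1.65² = 0.27 mA, giving V_DS = V_DD − I_D R_D = 3.44 − 0.27 × 25.4 = -3.42 V.
But -3.42 V < V_ov = 1.65 V, so the device is actually in triode.
In triode I_D = k_n[V_ov V_DS − ½ V_DS²] and I_D = (V_DD − V_DS)/R_D. Equating: 2.53 V_DS² − 9.325 V_DS + 3.44 = 0, giving V_DS = 0.416 V (the root below V_ov).
I_D = (3.44 − 0.416) / 25.4 = 0.119 mA.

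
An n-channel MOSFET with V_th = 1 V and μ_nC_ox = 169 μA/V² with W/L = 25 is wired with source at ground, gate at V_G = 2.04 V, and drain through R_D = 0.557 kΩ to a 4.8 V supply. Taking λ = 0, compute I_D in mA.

V_GS = V_G = 2.04 V, so V_ov = 2.04 − 1 = 1.04 V.
k_n = μ_nC_ox · (W/L) = 4.225 mA/V².
Assume saturation: I_D = ½ k_n V_ov² = 0.5 × 4.225 × 1.04² = 2.28 mA, giving V_DS = V_DD − I_D R_D = 4.8 − 2.28 × 0.557 = 3.53 V.
V_DS = 3.53 V ≥ V_ov = 1.04 V, confirming saturation.

I_D = 2.28 mA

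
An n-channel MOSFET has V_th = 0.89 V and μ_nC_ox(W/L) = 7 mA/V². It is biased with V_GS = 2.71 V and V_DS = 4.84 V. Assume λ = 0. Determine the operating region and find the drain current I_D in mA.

V_ov = V_GS − V_th = 2.71 − 0.89 = 1.82 V.
Since V_DS = 4.84 V ≥ V_ov = 1.82 V, the device is in saturation.
I_D = ½ k_n V_ov² = 0.5 × 7 × 1.82² = 11.6 mA.

Saturation; I_D = 11.6 mA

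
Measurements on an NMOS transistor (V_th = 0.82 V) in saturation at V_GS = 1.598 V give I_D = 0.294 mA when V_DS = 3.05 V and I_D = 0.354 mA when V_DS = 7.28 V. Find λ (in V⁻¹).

λ = 0.0566 V⁻¹

With V_GS fixed, I_D ∝ (1 + λ V_DS) in saturation, so I_D2/I_D1 = (1 + λ V_DS2)/(1 + λ V_DS1).
0.354/0.294 = 1.204 = (1 + 7.28 λ)/(1 + 3.05 λ).
Solving: λ (I_D1 V_DS2 − I_D2 V_DS1) = I_D2 − I_D1, so λ = (0.354 − 0.294) / (0.294 × 7.28 − 0.354 × 3.05) = 0.06 / 1.06 = 0.0566 V⁻¹.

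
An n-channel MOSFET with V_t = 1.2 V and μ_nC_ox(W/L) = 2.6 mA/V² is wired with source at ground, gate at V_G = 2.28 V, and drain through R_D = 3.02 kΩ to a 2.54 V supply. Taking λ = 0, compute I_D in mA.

I_D = 0.739 mA

V_GS = V_G = 2.28 V, so V_ov = 2.28 − 1.2 = 1.08 V.
Assume saturation: I_D = ½ k_n V_ov² = 0.5 × 2.6 × 1.08² = 1.52 mA, giving V_DS = V_DD − I_D R_D = 2.54 − 1.52 × 3.02 = -2.04 V.
But -2.04 V < V_ov = 1.08 V, so the device is actually in triode.
In triode I_D = k_n[V_ov V_DS − ½ V_DS²] and I_D = (V_DD − V_DS)/R_D. Equating: 3.93 V_DS² − 9.48 V_DS + 2.54 = 0, giving V_DS = 0.307 V (the root below V_ov).
I_D = (2.54 − 0.307) / 3.02 = 0.739 mA.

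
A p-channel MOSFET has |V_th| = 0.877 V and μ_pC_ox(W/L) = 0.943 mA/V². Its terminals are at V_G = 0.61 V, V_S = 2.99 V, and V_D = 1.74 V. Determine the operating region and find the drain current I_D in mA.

Triode; I_D = 1.03 mA

V_SG = V_S − V_G = 2.99 − 0.61 = 2.38 V; V_SD = V_S − V_D = 2.99 − 1.74 = 1.25 V.
V_ov = V_SG − |V_th| = 2.38 − 0.877 = 1.5 V.
Since V_SD = 1.25 V < V_ov = 1.5 V, the device is in the triode region.
I_D = k_p [V_ov · V_SD − ½ V_SD²] = 0.943 × [1.5 × 1.25 − 0.5 × 1.25²] = 1.03 mA.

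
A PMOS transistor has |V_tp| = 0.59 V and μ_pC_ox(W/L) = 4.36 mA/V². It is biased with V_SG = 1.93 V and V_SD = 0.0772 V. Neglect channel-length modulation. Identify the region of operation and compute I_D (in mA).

V_ov = V_SG − |V_tp| = 1.93 − 0.59 = 1.34 V.
Since V_SD = 0.0772 V < V_ov = 1.34 V, the device is in the triode region.
I_D = k_p [V_ov · V_SD − ½ V_SD²] = 4.36 × [1.34 × 0.0772 − 0.5 × 0.0772²] = 0.438 mA.

Triode; I_D = 0.438 mA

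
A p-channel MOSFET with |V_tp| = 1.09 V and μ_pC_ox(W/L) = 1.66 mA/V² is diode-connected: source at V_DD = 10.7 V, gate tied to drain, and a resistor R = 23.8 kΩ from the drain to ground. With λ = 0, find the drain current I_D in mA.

With gate tied to drain, V_SG = V_SD ≥ V_SG − |V_tp|, so the device is in saturation.
KCL at the drain: ½ k_p (V_SG − |V_tp|)² = (V_DD − V_SG)/R.
Let x = V_SG − 1.09. Then 19.8 x² + x − 9.61 = 0, giving x = 0.673 V (positive root), so V_SG = 1.76 V.
I_D = (V_DD − V_SG)/R = (10.7 − 1.76) / 23.8 = 0.376 mA.

I_D = 0.376 mA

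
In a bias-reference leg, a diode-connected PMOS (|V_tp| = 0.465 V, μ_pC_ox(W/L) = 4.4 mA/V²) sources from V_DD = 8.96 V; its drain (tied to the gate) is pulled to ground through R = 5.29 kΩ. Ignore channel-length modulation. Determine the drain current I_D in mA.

I_D = 1.45 mA

With gate tied to drain, V_SG = V_SD ≥ V_SG − |V_tp|, so the device is in saturation.
KCL at the drain: ½ k_p (V_SG − |V_tp|)² = (V_DD − V_SG)/R.
Let x = V_SG − 0.465. Then 11.6 x² + x − 8.495 = 0, giving x = 0.812 V (positive root), so V_SG = 1.28 V.
I_D = (V_DD − V_SG)/R = (8.96 − 1.28) / 5.29 = 1.45 mA.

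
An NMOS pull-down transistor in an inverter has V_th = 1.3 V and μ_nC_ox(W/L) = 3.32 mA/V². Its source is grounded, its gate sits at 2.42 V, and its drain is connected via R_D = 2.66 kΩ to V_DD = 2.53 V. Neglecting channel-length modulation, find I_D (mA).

V_GS = V_G = 2.42 V, so V_ov = 2.42 − 1.3 = 1.12 V.
Assume saturation: I_D = ½ k_n V_ov² = 0.5 × 3.32 × 1.12² = 2.08 mA, giving V_DS = V_DD − I_D R_D = 2.53 − 2.08 × 2.66 = -3.01 V.
But -3.01 V < V_ov = 1.12 V, so the device is actually in triode.
In triode I_D = k_n[V_ov V_DS − ½ V_DS²] and I_D = (V_DD − V_DS)/R_D. Equating: 4.42 V_DS² − 10.89 V_DS + 2.53 = 0, giving V_DS = 0.26 V (the root below V_ov).
I_D = (2.53 − 0.26) / 2.66 = 0.854 mA.

I_D = 0.854 mA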